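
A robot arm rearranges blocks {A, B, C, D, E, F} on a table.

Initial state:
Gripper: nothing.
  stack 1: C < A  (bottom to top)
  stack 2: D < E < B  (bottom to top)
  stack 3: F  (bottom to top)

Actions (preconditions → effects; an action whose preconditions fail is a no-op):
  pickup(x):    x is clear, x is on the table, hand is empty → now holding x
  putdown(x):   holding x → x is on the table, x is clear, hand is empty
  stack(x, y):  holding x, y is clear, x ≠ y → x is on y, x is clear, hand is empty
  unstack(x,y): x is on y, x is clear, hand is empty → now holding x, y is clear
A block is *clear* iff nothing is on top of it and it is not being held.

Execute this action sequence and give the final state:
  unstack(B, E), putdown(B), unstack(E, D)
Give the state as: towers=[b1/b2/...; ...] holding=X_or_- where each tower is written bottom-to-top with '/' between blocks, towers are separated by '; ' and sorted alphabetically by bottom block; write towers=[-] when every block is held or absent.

step 1 (unstack(B, E)): towers=[C/A; D/E; F] holding=B
step 2 (putdown(B)): towers=[B; C/A; D/E; F] holding=-
step 3 (unstack(E, D)): towers=[B; C/A; D; F] holding=E

towers=[B; C/A; D; F] holding=E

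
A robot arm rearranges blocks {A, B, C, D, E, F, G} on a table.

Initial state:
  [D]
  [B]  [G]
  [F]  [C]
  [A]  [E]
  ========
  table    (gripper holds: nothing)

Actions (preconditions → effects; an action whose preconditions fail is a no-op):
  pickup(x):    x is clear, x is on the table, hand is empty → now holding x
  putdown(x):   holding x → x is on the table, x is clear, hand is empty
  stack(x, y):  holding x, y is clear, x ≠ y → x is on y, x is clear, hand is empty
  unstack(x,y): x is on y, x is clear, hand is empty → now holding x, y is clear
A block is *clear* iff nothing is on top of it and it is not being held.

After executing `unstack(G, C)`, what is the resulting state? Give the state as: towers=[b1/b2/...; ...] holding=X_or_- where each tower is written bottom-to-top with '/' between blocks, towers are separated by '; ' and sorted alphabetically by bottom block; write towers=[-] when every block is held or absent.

before: towers=[A/F/B/D; E/C/G] holding=-
pre[unstack(G, C)]: on(G,C) ok, clear(G) ok, handempty ok
all met → apply unstack(G, C)
after:  towers=[A/F/B/D; E/C] holding=G

towers=[A/F/B/D; E/C] holding=G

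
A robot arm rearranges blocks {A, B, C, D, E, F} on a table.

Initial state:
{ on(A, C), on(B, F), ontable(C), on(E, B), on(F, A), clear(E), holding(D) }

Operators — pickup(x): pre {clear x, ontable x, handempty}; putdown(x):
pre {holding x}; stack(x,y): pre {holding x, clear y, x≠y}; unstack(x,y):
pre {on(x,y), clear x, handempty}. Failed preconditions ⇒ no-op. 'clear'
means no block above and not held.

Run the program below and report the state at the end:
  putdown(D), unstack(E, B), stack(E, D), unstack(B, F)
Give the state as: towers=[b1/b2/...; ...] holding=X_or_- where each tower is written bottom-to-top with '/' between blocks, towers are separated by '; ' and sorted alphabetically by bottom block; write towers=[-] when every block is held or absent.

towers=[C/A/F; D/E] holding=B

step 1 (putdown(D)): towers=[C/A/F/B/E; D] holding=-
step 2 (unstack(E, B)): towers=[C/A/F/B; D] holding=E
step 3 (stack(E, D)): towers=[C/A/F/B; D/E] holding=-
step 4 (unstack(B, F)): towers=[C/A/F; D/E] holding=B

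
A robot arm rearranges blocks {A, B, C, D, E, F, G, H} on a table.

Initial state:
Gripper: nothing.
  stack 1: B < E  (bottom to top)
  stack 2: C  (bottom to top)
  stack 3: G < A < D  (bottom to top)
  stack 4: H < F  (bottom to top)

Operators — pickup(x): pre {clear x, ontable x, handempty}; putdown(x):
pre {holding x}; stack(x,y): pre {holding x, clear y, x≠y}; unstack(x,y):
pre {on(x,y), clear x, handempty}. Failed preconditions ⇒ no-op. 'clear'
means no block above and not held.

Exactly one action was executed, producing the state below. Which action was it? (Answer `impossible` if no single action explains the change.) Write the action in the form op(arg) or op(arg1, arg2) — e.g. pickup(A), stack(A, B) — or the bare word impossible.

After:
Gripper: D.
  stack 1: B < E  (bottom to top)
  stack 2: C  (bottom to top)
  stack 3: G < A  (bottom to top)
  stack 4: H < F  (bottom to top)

target: towers=[B/E; C; G/A; H/F] holding=D
     unstack(E, B) → towers=[B; C; G/A/D; H/F] holding=E
     unstack(F, H) → towers=[B/E; C; G/A/D; H] holding=F
     unstack(D, A) → towers=[B/E; C; G/A; H/F] holding=D  ← match
         pickup(C) → towers=[B/E; G/A/D; H/F] holding=C

unstack(D, A)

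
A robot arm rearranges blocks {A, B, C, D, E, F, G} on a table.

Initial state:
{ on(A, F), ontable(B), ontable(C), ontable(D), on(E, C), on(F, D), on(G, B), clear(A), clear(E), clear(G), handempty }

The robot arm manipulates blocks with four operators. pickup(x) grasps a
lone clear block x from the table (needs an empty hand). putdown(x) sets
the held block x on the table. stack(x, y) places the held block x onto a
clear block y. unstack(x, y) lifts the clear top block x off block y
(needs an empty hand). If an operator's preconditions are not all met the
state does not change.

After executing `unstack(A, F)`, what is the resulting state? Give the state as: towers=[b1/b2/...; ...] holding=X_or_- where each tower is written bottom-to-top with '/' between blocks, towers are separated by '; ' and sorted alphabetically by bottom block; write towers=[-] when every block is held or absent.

towers=[B/G; C/E; D/F] holding=A

before: towers=[B/G; C/E; D/F/A] holding=-
pre[unstack(A, F)]: on(A,F) yes, clear(A) yes, handempty yes
all met → apply unstack(A, F)
after:  towers=[B/G; C/E; D/F] holding=A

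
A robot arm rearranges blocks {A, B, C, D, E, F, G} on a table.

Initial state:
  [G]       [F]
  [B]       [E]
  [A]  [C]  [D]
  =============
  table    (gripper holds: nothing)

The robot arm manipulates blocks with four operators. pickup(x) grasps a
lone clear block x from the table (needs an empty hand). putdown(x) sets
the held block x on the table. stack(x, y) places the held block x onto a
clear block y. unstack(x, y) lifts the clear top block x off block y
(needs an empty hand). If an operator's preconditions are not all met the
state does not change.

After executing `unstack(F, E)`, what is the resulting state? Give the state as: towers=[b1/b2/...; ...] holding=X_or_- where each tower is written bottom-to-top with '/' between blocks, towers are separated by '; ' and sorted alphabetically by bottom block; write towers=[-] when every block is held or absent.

towers=[A/B/G; C; D/E] holding=F

before: towers=[A/B/G; C; D/E/F] holding=-
pre[unstack(F, E)]: on(F,E) ✓, clear(F) ✓, handempty ✓
all met → apply unstack(F, E)
after:  towers=[A/B/G; C; D/E] holding=F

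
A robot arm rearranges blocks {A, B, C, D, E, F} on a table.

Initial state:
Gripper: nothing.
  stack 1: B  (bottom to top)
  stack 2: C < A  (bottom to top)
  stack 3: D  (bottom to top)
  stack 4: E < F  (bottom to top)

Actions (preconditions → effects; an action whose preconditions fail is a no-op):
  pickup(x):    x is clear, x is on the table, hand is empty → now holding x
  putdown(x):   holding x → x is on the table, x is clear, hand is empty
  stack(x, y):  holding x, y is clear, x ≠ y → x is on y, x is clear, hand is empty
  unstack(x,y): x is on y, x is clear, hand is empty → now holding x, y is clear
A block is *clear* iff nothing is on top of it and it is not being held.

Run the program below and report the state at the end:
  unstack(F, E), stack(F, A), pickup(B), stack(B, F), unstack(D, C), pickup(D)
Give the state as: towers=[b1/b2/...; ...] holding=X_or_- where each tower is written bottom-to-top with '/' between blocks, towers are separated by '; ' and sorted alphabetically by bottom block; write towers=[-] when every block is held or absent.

step 1 (unstack(F, E)): towers=[B; C/A; D; E] holding=F
step 2 (stack(F, A)): towers=[B; C/A/F; D; E] holding=-
step 3 (pickup(B)): towers=[C/A/F; D; E] holding=B
step 4 (stack(B, F)): towers=[C/A/F/B; D; E] holding=-
step 5 (unstack(D, C)) [no-op]: towers=[C/A/F/B; D; E] holding=-
step 6 (pickup(D)): towers=[C/A/F/B; E] holding=D

towers=[C/A/F/B; E] holding=D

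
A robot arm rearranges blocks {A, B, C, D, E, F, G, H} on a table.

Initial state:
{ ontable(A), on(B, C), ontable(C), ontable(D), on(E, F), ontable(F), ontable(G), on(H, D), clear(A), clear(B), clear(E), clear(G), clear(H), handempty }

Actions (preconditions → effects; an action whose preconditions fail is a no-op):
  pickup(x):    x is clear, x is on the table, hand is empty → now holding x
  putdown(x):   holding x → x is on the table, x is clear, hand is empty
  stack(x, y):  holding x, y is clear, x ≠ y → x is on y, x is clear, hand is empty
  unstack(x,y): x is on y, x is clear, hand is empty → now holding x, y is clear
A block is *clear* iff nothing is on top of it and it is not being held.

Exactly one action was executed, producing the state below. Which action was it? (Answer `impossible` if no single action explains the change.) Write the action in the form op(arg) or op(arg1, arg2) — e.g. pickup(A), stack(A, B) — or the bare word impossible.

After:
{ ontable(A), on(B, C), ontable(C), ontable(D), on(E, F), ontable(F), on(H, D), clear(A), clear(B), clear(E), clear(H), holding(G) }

target: towers=[A; C/B; D/H; F/E] holding=G
         pickup(G) → towers=[A; C/B; D/H; F/E] holding=G  ← match
         pickup(A) → towers=[C/B; D/H; F/E; G] holding=A
     unstack(E, F) → towers=[A; C/B; D/H; F; G] holding=E
     unstack(H, D) → towers=[A; C/B; D; F/E; G] holding=H
     unstack(B, C) → towers=[A; C; D/H; F/E; G] holding=B

pickup(G)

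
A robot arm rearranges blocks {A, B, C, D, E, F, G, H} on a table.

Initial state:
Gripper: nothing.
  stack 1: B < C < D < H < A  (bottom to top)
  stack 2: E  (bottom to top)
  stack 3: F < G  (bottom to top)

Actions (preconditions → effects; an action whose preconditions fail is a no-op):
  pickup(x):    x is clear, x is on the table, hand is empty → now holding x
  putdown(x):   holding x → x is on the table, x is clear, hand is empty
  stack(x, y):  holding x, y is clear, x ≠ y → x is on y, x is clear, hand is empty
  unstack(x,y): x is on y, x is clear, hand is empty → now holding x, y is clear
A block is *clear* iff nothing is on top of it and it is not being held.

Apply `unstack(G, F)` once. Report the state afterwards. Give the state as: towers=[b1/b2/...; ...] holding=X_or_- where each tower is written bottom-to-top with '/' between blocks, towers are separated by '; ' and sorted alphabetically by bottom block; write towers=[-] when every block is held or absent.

towers=[B/C/D/H/A; E; F] holding=G

before: towers=[B/C/D/H/A; E; F/G] holding=-
pre[unstack(G, F)]: on(G,F) ok, clear(G) ok, handempty ok
all met → apply unstack(G, F)
after:  towers=[B/C/D/H/A; E; F] holding=G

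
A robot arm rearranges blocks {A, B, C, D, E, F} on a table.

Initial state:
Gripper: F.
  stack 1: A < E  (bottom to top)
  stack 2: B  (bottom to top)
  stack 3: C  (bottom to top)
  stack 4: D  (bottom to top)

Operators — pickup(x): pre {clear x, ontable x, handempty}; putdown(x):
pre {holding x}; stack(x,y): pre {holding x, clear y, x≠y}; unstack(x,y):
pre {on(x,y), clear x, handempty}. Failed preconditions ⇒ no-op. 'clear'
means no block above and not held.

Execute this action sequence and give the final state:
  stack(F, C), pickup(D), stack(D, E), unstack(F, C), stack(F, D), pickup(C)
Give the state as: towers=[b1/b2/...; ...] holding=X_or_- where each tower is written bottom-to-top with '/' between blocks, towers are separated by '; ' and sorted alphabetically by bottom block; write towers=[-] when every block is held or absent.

towers=[A/E/D/F; B] holding=C

step 1 (stack(F, C)): towers=[A/E; B; C/F; D] holding=-
step 2 (pickup(D)): towers=[A/E; B; C/F] holding=D
step 3 (stack(D, E)): towers=[A/E/D; B; C/F] holding=-
step 4 (unstack(F, C)): towers=[A/E/D; B; C] holding=F
step 5 (stack(F, D)): towers=[A/E/D/F; B; C] holding=-
step 6 (pickup(C)): towers=[A/E/D/F; B] holding=C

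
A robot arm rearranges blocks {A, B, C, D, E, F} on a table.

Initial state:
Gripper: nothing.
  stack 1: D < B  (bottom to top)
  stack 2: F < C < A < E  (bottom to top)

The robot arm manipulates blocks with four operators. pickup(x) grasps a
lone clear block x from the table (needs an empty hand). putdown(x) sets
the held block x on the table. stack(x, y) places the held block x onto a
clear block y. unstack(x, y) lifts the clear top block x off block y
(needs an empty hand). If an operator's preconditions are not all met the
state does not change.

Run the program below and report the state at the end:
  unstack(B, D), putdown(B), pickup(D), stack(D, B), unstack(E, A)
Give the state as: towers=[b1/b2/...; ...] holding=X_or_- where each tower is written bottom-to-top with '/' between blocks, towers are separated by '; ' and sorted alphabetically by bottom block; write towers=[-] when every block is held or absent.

step 1 (unstack(B, D)): towers=[D; F/C/A/E] holding=B
step 2 (putdown(B)): towers=[B; D; F/C/A/E] holding=-
step 3 (pickup(D)): towers=[B; F/C/A/E] holding=D
step 4 (stack(D, B)): towers=[B/D; F/C/A/E] holding=-
step 5 (unstack(E, A)): towers=[B/D; F/C/A] holding=E

towers=[B/D; F/C/A] holding=E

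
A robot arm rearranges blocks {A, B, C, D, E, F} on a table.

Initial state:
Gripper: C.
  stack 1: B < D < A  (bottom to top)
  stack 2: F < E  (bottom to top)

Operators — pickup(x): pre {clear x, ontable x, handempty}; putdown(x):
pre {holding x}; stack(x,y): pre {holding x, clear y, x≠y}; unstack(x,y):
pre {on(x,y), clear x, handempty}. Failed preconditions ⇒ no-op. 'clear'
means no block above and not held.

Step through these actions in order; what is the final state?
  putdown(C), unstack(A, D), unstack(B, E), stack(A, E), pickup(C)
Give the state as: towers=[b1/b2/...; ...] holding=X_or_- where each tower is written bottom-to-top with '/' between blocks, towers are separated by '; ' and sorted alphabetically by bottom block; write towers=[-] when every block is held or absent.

step 1 (putdown(C)): towers=[B/D/A; C; F/E] holding=-
step 2 (unstack(A, D)): towers=[B/D; C; F/E] holding=A
step 3 (unstack(B, E)) [no-op]: towers=[B/D; C; F/E] holding=A
step 4 (stack(A, E)): towers=[B/D; C; F/E/A] holding=-
step 5 (pickup(C)): towers=[B/D; F/E/A] holding=C

towers=[B/D; F/E/A] holding=C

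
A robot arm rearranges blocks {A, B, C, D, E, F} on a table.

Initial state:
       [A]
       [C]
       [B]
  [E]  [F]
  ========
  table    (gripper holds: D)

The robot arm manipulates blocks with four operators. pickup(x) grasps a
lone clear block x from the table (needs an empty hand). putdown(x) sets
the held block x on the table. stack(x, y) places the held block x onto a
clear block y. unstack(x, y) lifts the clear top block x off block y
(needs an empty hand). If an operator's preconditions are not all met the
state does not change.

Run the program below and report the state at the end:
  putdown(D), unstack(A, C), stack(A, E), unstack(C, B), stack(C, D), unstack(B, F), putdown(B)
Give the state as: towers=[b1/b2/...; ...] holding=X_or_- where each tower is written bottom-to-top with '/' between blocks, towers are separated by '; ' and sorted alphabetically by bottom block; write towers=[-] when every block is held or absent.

towers=[B; D/C; E/A; F] holding=-

step 1 (putdown(D)): towers=[D; E; F/B/C/A] holding=-
step 2 (unstack(A, C)): towers=[D; E; F/B/C] holding=A
step 3 (stack(A, E)): towers=[D; E/A; F/B/C] holding=-
step 4 (unstack(C, B)): towers=[D; E/A; F/B] holding=C
step 5 (stack(C, D)): towers=[D/C; E/A; F/B] holding=-
step 6 (unstack(B, F)): towers=[D/C; E/A; F] holding=B
step 7 (putdown(B)): towers=[B; D/C; E/A; F] holding=-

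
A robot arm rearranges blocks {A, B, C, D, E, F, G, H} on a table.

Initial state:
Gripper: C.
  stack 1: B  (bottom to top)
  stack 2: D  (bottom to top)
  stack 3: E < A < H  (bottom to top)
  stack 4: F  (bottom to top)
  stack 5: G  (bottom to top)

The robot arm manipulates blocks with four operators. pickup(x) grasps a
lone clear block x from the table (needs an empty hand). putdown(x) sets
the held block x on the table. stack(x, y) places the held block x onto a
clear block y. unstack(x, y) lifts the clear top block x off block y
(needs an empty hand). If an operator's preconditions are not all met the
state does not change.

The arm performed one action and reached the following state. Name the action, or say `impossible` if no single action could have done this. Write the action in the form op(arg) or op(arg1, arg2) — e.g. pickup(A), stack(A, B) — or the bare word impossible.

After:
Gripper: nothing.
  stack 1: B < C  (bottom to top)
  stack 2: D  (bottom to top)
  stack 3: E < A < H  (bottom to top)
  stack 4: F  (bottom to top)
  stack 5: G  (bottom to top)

target: towers=[B/C; D; E/A/H; F; G] holding=-
        putdown(C) → towers=[B; C; D; E/A/H; F; G] holding=-
       stack(C, G) → towers=[B; D; E/A/H; F; G/C] holding=-
       stack(C, H) → towers=[B; D; E/A/H/C; F; G] holding=-
       stack(C, B) → towers=[B/C; D; E/A/H; F; G] holding=-  ← match
       stack(C, F) → towers=[B; D; E/A/H; F/C; G] holding=-
       stack(C, D) → towers=[B; D/C; E/A/H; F; G] holding=-

stack(C, B)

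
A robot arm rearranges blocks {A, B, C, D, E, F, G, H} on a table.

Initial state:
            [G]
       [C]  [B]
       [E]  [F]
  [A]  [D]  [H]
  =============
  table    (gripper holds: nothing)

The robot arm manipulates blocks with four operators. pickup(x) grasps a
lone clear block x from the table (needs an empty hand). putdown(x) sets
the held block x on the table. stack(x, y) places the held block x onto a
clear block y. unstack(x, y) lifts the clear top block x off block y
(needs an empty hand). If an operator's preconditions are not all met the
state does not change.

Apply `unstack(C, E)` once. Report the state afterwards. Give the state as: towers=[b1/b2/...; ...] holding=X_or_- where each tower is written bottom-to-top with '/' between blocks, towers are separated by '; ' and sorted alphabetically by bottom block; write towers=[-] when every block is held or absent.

before: towers=[A; D/E/C; H/F/B/G] holding=-
pre[unstack(C, E)]: on(C,E) yes, clear(C) yes, handempty yes
all met → apply unstack(C, E)
after:  towers=[A; D/E; H/F/B/G] holding=C

towers=[A; D/E; H/F/B/G] holding=C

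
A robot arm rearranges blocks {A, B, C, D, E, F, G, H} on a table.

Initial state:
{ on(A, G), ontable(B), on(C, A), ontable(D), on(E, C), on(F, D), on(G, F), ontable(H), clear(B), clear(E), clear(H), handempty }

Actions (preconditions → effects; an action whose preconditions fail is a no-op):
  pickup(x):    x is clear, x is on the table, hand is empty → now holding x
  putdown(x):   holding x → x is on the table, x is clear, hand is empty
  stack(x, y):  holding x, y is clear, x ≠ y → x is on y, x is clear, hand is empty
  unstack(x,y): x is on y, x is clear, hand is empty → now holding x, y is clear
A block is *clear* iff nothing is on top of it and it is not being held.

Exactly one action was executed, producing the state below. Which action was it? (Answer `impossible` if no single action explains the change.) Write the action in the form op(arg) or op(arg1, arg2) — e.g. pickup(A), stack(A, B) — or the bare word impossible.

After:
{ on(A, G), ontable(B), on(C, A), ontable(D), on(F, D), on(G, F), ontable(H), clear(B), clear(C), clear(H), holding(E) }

unstack(E, C)

target: towers=[B; D/F/G/A/C; H] holding=E
     unstack(E, C) → towers=[B; D/F/G/A/C; H] holding=E  ← match
         pickup(H) → towers=[B; D/F/G/A/C/E] holding=H
         pickup(B) → towers=[D/F/G/A/C/E; H] holding=B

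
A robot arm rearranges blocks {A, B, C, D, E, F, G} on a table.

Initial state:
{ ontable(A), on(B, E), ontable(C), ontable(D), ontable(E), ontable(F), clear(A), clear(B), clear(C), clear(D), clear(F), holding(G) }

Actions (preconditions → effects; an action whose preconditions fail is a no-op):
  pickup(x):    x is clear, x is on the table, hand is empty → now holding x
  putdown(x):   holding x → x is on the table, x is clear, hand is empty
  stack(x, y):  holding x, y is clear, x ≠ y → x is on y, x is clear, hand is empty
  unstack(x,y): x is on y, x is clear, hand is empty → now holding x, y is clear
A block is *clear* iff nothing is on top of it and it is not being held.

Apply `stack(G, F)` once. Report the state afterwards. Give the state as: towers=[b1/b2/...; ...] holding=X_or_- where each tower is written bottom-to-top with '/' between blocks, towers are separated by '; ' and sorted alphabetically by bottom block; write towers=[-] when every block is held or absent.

towers=[A; C; D; E/B; F/G] holding=-

before: towers=[A; C; D; E/B; F] holding=G
pre[stack(G, F)]: holding(G) ok, clear(F) ok, G≠F ok
all met → apply stack(G, F)
after:  towers=[A; C; D; E/B; F/G] holding=-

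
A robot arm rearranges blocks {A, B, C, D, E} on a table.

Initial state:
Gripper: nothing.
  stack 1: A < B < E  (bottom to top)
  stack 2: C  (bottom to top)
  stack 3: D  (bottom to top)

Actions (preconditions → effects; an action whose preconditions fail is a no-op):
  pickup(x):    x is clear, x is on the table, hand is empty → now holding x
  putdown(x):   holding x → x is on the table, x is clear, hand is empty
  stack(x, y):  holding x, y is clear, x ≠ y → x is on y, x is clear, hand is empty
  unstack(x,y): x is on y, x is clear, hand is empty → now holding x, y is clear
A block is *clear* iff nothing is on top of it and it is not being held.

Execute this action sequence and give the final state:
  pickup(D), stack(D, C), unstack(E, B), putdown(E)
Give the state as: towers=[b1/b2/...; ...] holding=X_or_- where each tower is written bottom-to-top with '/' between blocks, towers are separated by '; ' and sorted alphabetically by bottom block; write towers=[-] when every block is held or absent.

step 1 (pickup(D)): towers=[A/B/E; C] holding=D
step 2 (stack(D, C)): towers=[A/B/E; C/D] holding=-
step 3 (unstack(E, B)): towers=[A/B; C/D] holding=E
step 4 (putdown(E)): towers=[A/B; C/D; E] holding=-

towers=[A/B; C/D; E] holding=-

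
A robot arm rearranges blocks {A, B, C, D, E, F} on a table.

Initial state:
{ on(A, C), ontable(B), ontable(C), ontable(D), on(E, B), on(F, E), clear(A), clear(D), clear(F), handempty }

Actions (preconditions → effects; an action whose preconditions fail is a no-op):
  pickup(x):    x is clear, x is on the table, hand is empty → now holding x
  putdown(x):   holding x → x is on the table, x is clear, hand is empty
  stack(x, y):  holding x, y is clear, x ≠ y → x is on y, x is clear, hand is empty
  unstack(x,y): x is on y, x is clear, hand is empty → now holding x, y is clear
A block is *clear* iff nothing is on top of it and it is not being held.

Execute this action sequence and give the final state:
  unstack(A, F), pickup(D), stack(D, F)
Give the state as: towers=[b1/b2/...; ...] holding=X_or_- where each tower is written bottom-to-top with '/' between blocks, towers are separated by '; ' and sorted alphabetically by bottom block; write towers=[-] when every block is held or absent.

towers=[B/E/F/D; C/A] holding=-

step 1 (unstack(A, F)) [no-op]: towers=[B/E/F; C/A; D] holding=-
step 2 (pickup(D)): towers=[B/E/F; C/A] holding=D
step 3 (stack(D, F)): towers=[B/E/F/D; C/A] holding=-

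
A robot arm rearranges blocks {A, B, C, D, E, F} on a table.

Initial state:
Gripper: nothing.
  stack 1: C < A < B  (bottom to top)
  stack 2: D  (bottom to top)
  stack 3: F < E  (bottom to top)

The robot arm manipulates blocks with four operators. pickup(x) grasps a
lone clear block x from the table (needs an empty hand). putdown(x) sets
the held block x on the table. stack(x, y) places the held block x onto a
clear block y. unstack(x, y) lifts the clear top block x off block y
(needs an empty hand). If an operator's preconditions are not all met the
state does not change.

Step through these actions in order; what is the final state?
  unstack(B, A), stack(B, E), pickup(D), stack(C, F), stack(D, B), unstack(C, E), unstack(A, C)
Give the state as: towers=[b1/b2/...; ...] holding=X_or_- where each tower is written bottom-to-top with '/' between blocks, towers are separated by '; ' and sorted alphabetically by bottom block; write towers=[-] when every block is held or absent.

towers=[C; F/E/B/D] holding=A

step 1 (unstack(B, A)): towers=[C/A; D; F/E] holding=B
step 2 (stack(B, E)): towers=[C/A; D; F/E/B] holding=-
step 3 (pickup(D)): towers=[C/A; F/E/B] holding=D
step 4 (stack(C, F)) [no-op]: towers=[C/A; F/E/B] holding=D
step 5 (stack(D, B)): towers=[C/A; F/E/B/D] holding=-
step 6 (unstack(C, E)) [no-op]: towers=[C/A; F/E/B/D] holding=-
step 7 (unstack(A, C)): towers=[C; F/E/B/D] holding=A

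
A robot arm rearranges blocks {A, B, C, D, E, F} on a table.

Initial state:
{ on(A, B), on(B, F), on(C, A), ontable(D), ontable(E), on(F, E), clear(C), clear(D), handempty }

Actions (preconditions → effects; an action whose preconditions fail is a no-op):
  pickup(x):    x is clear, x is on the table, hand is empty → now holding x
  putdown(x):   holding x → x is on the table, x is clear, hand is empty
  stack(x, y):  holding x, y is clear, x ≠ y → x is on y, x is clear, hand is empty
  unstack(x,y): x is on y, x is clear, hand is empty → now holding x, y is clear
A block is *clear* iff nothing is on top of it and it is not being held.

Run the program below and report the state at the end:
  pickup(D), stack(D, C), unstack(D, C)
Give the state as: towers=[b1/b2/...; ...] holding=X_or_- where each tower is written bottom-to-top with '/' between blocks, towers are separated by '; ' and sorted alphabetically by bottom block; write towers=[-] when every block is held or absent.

step 1 (pickup(D)): towers=[E/F/B/A/C] holding=D
step 2 (stack(D, C)): towers=[E/F/B/A/C/D] holding=-
step 3 (unstack(D, C)): towers=[E/F/B/A/C] holding=D

towers=[E/F/B/A/C] holding=D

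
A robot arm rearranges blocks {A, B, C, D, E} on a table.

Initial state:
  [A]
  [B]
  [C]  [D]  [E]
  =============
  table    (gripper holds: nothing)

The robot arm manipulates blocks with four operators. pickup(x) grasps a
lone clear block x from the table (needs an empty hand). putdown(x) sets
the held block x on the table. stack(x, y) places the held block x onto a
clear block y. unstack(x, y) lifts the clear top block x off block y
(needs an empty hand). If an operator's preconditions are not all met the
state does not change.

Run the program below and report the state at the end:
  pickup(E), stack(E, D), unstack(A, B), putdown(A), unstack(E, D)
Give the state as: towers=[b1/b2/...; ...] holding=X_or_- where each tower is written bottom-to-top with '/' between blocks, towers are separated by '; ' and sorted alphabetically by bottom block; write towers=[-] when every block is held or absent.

towers=[A; C/B; D] holding=E

step 1 (pickup(E)): towers=[C/B/A; D] holding=E
step 2 (stack(E, D)): towers=[C/B/A; D/E] holding=-
step 3 (unstack(A, B)): towers=[C/B; D/E] holding=A
step 4 (putdown(A)): towers=[A; C/B; D/E] holding=-
step 5 (unstack(E, D)): towers=[A; C/B; D] holding=E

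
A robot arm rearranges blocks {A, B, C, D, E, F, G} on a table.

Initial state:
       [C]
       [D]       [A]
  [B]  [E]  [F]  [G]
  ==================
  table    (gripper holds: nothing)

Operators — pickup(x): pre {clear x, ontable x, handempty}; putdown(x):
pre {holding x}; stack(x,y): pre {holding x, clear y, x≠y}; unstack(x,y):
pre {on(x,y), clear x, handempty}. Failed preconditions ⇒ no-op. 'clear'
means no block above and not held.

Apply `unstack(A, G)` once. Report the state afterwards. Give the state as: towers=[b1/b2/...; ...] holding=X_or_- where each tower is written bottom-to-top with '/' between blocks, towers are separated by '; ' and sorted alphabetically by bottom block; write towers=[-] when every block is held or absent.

towers=[B; E/D/C; F; G] holding=A

before: towers=[B; E/D/C; F; G/A] holding=-
pre[unstack(A, G)]: on(A,G) ok, clear(A) ok, handempty ok
all met → apply unstack(A, G)
after:  towers=[B; E/D/C; F; G] holding=A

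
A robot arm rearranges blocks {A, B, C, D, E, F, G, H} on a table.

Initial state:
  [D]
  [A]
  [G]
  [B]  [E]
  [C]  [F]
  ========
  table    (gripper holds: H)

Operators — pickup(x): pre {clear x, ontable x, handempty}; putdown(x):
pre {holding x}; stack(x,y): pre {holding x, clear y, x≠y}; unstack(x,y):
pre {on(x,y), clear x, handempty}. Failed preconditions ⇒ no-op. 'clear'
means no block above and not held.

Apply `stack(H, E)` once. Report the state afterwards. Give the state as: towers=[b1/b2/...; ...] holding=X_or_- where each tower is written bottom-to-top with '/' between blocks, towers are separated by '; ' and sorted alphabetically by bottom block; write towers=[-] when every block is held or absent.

towers=[C/B/G/A/D; F/E/H] holding=-

before: towers=[C/B/G/A/D; F/E] holding=H
pre[stack(H, E)]: holding(H) ok, clear(E) ok, H≠E ok
all met → apply stack(H, E)
after:  towers=[C/B/G/A/D; F/E/H] holding=-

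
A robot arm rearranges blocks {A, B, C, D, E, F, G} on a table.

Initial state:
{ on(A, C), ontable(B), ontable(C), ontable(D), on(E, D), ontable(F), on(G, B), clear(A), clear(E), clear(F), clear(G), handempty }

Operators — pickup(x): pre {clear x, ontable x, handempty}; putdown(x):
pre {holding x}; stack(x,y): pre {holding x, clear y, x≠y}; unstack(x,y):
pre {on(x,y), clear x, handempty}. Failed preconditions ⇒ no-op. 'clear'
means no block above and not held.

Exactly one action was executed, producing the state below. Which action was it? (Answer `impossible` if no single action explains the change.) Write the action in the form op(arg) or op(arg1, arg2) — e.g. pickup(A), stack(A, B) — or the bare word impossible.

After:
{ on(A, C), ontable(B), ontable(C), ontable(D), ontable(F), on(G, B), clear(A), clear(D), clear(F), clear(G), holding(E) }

unstack(E, D)

target: towers=[B/G; C/A; D; F] holding=E
         pickup(F) → towers=[B/G; C/A; D/E] holding=F
     unstack(G, B) → towers=[B; C/A; D/E; F] holding=G
     unstack(A, C) → towers=[B/G; C; D/E; F] holding=A
     unstack(E, D) → towers=[B/G; C/A; D; F] holding=E  ← match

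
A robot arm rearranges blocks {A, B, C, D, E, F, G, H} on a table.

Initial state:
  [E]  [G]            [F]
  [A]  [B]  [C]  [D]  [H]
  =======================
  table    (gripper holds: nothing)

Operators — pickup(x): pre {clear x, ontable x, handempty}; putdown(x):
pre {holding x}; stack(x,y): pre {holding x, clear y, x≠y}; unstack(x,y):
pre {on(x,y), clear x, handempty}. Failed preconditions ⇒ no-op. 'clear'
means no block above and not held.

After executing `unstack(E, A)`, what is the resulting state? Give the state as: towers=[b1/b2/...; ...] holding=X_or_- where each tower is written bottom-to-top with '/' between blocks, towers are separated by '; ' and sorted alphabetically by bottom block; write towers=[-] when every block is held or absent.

towers=[A; B/G; C; D; H/F] holding=E

before: towers=[A/E; B/G; C; D; H/F] holding=-
pre[unstack(E, A)]: on(E,A) ok, clear(E) ok, handempty ok
all met → apply unstack(E, A)
after:  towers=[A; B/G; C; D; H/F] holding=E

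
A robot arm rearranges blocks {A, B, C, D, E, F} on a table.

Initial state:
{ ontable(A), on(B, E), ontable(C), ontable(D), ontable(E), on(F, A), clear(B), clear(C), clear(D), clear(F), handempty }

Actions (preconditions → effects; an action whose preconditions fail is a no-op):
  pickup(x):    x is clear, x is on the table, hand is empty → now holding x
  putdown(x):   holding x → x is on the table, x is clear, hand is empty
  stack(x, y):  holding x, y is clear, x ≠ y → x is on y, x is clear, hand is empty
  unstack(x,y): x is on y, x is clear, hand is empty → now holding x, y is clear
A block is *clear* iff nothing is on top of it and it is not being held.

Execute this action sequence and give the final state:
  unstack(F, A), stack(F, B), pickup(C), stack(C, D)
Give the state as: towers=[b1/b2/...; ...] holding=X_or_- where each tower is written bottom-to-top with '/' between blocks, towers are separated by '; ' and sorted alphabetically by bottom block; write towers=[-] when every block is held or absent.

step 1 (unstack(F, A)): towers=[A; C; D; E/B] holding=F
step 2 (stack(F, B)): towers=[A; C; D; E/B/F] holding=-
step 3 (pickup(C)): towers=[A; D; E/B/F] holding=C
step 4 (stack(C, D)): towers=[A; D/C; E/B/F] holding=-

towers=[A; D/C; E/B/F] holding=-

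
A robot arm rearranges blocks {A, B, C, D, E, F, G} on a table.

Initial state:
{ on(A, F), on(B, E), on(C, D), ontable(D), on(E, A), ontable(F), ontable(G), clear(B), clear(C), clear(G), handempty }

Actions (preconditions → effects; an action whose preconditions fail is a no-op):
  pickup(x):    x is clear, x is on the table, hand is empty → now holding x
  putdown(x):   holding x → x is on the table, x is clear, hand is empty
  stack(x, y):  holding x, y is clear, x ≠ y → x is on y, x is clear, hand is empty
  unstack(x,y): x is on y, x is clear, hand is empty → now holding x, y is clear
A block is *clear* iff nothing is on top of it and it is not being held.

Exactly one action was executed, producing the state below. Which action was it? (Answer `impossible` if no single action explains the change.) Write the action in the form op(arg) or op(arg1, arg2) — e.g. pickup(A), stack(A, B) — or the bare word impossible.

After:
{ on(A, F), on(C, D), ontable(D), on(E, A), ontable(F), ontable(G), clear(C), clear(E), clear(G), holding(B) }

unstack(B, E)

target: towers=[D/C; F/A/E; G] holding=B
     unstack(B, E) → towers=[D/C; F/A/E; G] holding=B  ← match
         pickup(G) → towers=[D/C; F/A/E/B] holding=G
     unstack(C, D) → towers=[D; F/A/E/B; G] holding=C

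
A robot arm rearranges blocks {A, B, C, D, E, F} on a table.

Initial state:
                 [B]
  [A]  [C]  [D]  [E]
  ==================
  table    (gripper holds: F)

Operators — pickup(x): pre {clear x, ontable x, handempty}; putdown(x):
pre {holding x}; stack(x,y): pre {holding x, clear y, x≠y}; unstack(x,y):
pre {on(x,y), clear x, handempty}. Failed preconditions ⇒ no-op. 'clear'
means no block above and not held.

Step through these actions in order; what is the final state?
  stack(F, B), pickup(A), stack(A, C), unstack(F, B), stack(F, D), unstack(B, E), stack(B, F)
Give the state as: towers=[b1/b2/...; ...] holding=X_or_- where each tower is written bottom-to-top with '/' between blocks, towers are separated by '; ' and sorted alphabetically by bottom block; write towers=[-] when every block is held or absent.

step 1 (stack(F, B)): towers=[A; C; D; E/B/F] holding=-
step 2 (pickup(A)): towers=[C; D; E/B/F] holding=A
step 3 (stack(A, C)): towers=[C/A; D; E/B/F] holding=-
step 4 (unstack(F, B)): towers=[C/A; D; E/B] holding=F
step 5 (stack(F, D)): towers=[C/A; D/F; E/B] holding=-
step 6 (unstack(B, E)): towers=[C/A; D/F; E] holding=B
step 7 (stack(B, F)): towers=[C/A; D/F/B; E] holding=-

towers=[C/A; D/F/B; E] holding=-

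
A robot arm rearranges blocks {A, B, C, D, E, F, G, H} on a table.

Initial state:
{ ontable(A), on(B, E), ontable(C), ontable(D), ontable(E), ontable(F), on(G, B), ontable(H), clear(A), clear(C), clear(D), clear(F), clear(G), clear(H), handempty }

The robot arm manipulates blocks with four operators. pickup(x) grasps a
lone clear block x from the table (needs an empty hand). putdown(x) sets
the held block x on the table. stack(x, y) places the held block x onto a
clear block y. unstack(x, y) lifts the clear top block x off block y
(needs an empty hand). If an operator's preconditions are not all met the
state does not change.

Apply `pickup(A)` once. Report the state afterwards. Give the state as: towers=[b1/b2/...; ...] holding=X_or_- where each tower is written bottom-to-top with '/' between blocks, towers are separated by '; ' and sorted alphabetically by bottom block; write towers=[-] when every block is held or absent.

towers=[C; D; E/B/G; F; H] holding=A

before: towers=[A; C; D; E/B/G; F; H] holding=-
pre[pickup(A)]: clear(A) ✓, ontable(A) ✓, handempty ✓
all met → apply pickup(A)
after:  towers=[C; D; E/B/G; F; H] holding=A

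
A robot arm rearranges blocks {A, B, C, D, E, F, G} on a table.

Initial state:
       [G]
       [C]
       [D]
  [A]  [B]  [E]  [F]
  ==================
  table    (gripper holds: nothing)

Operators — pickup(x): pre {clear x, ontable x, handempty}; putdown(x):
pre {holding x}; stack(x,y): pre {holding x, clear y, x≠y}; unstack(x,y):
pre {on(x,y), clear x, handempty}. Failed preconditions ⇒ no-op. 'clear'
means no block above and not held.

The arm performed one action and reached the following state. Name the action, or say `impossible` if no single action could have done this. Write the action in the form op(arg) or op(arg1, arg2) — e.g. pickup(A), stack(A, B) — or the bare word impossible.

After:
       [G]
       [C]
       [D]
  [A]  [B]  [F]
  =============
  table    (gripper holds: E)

target: towers=[A; B/D/C/G; F] holding=E
         pickup(F) → towers=[A; B/D/C/G; E] holding=F
     unstack(G, C) → towers=[A; B/D/C; E; F] holding=G
         pickup(A) → towers=[B/D/C/G; E; F] holding=A
         pickup(E) → towers=[A; B/D/C/G; F] holding=E  ← match

pickup(E)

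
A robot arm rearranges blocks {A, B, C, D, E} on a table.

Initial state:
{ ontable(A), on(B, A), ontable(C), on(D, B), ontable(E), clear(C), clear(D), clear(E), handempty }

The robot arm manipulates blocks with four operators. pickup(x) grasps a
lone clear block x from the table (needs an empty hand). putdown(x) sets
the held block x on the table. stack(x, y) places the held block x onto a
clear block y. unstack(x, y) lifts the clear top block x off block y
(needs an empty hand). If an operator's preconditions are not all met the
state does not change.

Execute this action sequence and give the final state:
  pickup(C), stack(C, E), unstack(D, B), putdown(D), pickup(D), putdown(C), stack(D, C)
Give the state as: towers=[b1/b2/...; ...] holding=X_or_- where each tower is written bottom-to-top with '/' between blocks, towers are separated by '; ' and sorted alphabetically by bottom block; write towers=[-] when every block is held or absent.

step 1 (pickup(C)): towers=[A/B/D; E] holding=C
step 2 (stack(C, E)): towers=[A/B/D; E/C] holding=-
step 3 (unstack(D, B)): towers=[A/B; E/C] holding=D
step 4 (putdown(D)): towers=[A/B; D; E/C] holding=-
step 5 (pickup(D)): towers=[A/B; E/C] holding=D
step 6 (putdown(C)) [no-op]: towers=[A/B; E/C] holding=D
step 7 (stack(D, C)): towers=[A/B; E/C/D] holding=-

towers=[A/B; E/C/D] holding=-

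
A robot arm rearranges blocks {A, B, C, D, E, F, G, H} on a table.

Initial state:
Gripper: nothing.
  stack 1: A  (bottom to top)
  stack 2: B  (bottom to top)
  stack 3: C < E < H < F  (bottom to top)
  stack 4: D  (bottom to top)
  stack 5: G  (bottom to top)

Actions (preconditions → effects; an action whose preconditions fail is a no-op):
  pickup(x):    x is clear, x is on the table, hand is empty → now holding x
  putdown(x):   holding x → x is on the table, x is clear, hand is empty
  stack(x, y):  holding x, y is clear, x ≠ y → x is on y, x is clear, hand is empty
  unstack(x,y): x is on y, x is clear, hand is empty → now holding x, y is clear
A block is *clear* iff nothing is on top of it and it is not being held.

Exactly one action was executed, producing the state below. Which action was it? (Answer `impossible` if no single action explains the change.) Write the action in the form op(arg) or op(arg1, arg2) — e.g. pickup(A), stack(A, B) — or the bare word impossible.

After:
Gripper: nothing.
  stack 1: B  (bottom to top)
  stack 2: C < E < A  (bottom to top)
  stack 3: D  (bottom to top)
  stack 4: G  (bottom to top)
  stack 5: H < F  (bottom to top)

impossible

target: towers=[B; C/E/A; D; G; H/F] holding=-
         pickup(G) → towers=[A; B; C/E/H/F; D] holding=G
         pickup(A) → towers=[B; C/E/H/F; D; G] holding=A
         pickup(B) → towers=[A; C/E/H/F; D; G] holding=B
     unstack(F, H) → towers=[A; B; C/E/H; D; G] holding=F
         pickup(D) → towers=[A; B; C/E/H/F; G] holding=D
none of the 5 applicable actions match → impossible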